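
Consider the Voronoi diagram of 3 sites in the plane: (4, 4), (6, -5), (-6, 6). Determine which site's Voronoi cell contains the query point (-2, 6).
Nearest site = (-6, 6)

The Voronoi cell of site s contains exactly those query points closer to s than to any other site. Compute squared distances from q = (-2, 6) to each site:
  (-6 − -2)² + (6 − 6)² = 16
  (4 − -2)² + (4 − 6)² = 40
  (6 − -2)² + (-5 − 6)² = 185
Minimum is attained by (-6, 6), so q lies in its Voronoi cell.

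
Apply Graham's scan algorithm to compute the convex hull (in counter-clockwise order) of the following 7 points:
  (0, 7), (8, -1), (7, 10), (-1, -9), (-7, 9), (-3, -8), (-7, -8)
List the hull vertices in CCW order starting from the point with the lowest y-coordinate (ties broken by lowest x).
Hull (CCW) = [(-1, -9), (8, -1), (7, 10), (-7, 9), (-7, -8)]

Graham scan procedure:
  1. Find the pivot p₀ = point with lowest y (tie → lowest x): (-1, -9).
  2. Sort the remaining points by polar angle around p₀.
  3. Walk through sorted points, maintaining a stack; pop the top while the last three entries make a non-left turn (cross product ≤ 0).
  4. Final stack is the convex hull in CCW order: (-1, -9), (8, -1), (7, 10), (-7, 9), (-7, -8).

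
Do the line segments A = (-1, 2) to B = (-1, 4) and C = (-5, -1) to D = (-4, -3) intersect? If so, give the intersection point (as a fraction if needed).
No (intersection of containing lines falls outside at least one segment)

Parametrize and solve: t = -11/2, s = 4. At least one of these is outside [0, 1], so the segments do not intersect.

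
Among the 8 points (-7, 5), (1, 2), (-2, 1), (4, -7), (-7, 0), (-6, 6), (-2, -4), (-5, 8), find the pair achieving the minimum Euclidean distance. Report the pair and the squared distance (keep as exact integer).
Pair = ((-7, 5), (-6, 6)); squared distance = 2

Compute all C(8, 2) = 28 pairwise squared distances (x_i − x_j)² + (y_i − y_j)². The minimum is 2, attained by the pair ((-7, 5), (-6, 6)).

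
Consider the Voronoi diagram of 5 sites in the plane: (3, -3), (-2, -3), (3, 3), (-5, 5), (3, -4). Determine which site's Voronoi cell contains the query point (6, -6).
Nearest site = (3, -4)

The Voronoi cell of site s contains exactly those query points closer to s than to any other site. Compute squared distances from q = (6, -6) to each site:
  (3 − 6)² + (-4 − -6)² = 13
  (3 − 6)² + (-3 − -6)² = 18
  (-2 − 6)² + (-3 − -6)² = 73
  (3 − 6)² + (3 − -6)² = 90
  (-5 − 6)² + (5 − -6)² = 242
Minimum is attained by (3, -4), so q lies in its Voronoi cell.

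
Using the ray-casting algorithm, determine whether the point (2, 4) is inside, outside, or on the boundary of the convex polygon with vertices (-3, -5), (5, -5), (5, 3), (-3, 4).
The point (2, 4) lies strictly outside the polygon

Cast a horizontal ray to the right from the query point and count how many polygon edges it crosses (each edge strictly once or zero times, handled with the usual half-open convention). 
Parity of crossings → even ⇒ outside.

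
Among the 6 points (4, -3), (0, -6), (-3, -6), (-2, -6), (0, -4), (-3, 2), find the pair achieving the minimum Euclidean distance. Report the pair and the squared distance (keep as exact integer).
Pair = ((-3, -6), (-2, -6)); squared distance = 1

Compute all C(6, 2) = 15 pairwise squared distances (x_i − x_j)² + (y_i − y_j)². The minimum is 1, attained by the pair ((-3, -6), (-2, -6)).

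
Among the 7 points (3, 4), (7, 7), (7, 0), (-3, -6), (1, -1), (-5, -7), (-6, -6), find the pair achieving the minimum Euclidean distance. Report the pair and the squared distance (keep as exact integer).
Pair = ((-5, -7), (-6, -6)); squared distance = 2

Compute all C(7, 2) = 21 pairwise squared distances (x_i − x_j)² + (y_i − y_j)². The minimum is 2, attained by the pair ((-5, -7), (-6, -6)).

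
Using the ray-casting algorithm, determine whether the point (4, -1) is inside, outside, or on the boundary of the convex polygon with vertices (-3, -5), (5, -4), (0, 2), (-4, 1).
The point (4, -1) lies strictly outside the polygon

Cast a horizontal ray to the right from the query point and count how many polygon edges it crosses (each edge strictly once or zero times, handled with the usual half-open convention). 
Parity of crossings → even ⇒ outside.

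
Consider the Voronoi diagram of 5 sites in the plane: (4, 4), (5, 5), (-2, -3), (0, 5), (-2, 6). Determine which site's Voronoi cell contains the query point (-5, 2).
Nearest site = (-2, 6)

The Voronoi cell of site s contains exactly those query points closer to s than to any other site. Compute squared distances from q = (-5, 2) to each site:
  (-2 − -5)² + (6 − 2)² = 25
  (-2 − -5)² + (-3 − 2)² = 34
  (0 − -5)² + (5 − 2)² = 34
  (4 − -5)² + (4 − 2)² = 85
  (5 − -5)² + (5 − 2)² = 109
Minimum is attained by (-2, 6), so q lies in its Voronoi cell.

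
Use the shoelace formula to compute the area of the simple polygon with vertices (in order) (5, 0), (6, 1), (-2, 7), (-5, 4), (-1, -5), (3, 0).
Area = 60

Shoelace formula: Area = (1/2) |Σ_i (x_i · y_{i+1} − x_{i+1} · y_i)| (indices mod n). Compute each cross term:
  (5)(1) − (6)(0) = 5
  (6)(7) − (-2)(1) = 44
  (-2)(4) − (-5)(7) = 27
  (-5)(-5) − (-1)(4) = 29
  (-1)(0) − (3)(-5) = 15
  (3)(0) − (5)(0) = 0
Sum = 120, so (signed) Area = 120/2 = 60, |Area| = 60.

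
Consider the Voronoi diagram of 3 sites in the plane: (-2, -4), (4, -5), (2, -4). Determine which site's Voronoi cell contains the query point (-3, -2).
Nearest site = (-2, -4)

The Voronoi cell of site s contains exactly those query points closer to s than to any other site. Compute squared distances from q = (-3, -2) to each site:
  (-2 − -3)² + (-4 − -2)² = 5
  (2 − -3)² + (-4 − -2)² = 29
  (4 − -3)² + (-5 − -2)² = 58
Minimum is attained by (-2, -4), so q lies in its Voronoi cell.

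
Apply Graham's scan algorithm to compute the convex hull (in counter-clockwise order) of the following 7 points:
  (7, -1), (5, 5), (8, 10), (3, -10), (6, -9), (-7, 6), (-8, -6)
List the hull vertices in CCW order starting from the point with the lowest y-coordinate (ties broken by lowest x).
Hull (CCW) = [(3, -10), (6, -9), (7, -1), (8, 10), (-7, 6), (-8, -6)]

Graham scan procedure:
  1. Find the pivot p₀ = point with lowest y (tie → lowest x): (3, -10).
  2. Sort the remaining points by polar angle around p₀.
  3. Walk through sorted points, maintaining a stack; pop the top while the last three entries make a non-left turn (cross product ≤ 0).
  4. Final stack is the convex hull in CCW order: (3, -10), (6, -9), (7, -1), (8, 10), (-7, 6), (-8, -6).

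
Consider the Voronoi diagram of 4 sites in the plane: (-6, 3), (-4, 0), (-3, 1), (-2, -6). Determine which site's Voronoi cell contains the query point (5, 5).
Nearest site = (-3, 1)

The Voronoi cell of site s contains exactly those query points closer to s than to any other site. Compute squared distances from q = (5, 5) to each site:
  (-3 − 5)² + (1 − 5)² = 80
  (-4 − 5)² + (0 − 5)² = 106
  (-6 − 5)² + (3 − 5)² = 125
  (-2 − 5)² + (-6 − 5)² = 170
Minimum is attained by (-3, 1), so q lies in its Voronoi cell.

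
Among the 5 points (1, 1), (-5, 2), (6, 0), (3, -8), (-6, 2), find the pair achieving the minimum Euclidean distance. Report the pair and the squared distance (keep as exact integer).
Pair = ((-5, 2), (-6, 2)); squared distance = 1

Compute all C(5, 2) = 10 pairwise squared distances (x_i − x_j)² + (y_i − y_j)². The minimum is 1, attained by the pair ((-5, 2), (-6, 2)).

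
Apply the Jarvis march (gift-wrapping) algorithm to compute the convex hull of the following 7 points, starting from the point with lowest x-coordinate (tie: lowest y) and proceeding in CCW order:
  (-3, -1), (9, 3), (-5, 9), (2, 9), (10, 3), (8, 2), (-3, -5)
Hull (CCW) = [(-5, 9), (-3, -5), (10, 3), (2, 9)]

Jarvis march: at each step, from the current hull vertex p, select the next vertex q as the point such that every other point lies strictly to the left of (or on) the directed line p → q. (Equivalently: for every other point r, the cross product (q − p) × (r − p) ≥ 0.)
Starting point (lowest x, tie lowest y): (-5, 9). Wrap until returning to start. Resulting hull: (-5, 9), (-3, -5), (10, 3), (2, 9).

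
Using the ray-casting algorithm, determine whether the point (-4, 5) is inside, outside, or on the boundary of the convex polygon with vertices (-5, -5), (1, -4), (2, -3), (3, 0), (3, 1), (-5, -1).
The point (-4, 5) lies strictly outside the polygon

Cast a horizontal ray to the right from the query point and count how many polygon edges it crosses (each edge strictly once or zero times, handled with the usual half-open convention). 
Parity of crossings → even ⇒ outside.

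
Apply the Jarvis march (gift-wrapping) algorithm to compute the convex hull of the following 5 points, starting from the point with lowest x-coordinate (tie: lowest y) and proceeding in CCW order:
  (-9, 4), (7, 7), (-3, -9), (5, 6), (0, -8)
Hull (CCW) = [(-9, 4), (-3, -9), (0, -8), (7, 7)]

Jarvis march: at each step, from the current hull vertex p, select the next vertex q as the point such that every other point lies strictly to the left of (or on) the directed line p → q. (Equivalently: for every other point r, the cross product (q − p) × (r − p) ≥ 0.)
Starting point (lowest x, tie lowest y): (-9, 4). Wrap until returning to start. Resulting hull: (-9, 4), (-3, -9), (0, -8), (7, 7).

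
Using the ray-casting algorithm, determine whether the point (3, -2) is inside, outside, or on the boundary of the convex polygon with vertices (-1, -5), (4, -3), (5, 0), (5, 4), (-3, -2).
The point (3, -2) lies strictly inside the polygon

Cast a horizontal ray to the right from the query point and count how many polygon edges it crosses (each edge strictly once or zero times, handled with the usual half-open convention). 
Parity of crossings → odd ⇒ inside.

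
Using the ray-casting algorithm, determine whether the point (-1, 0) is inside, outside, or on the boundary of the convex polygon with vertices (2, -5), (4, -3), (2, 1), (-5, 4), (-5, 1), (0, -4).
The point (-1, 0) lies strictly inside the polygon

Cast a horizontal ray to the right from the query point and count how many polygon edges it crosses (each edge strictly once or zero times, handled with the usual half-open convention). 
Parity of crossings → odd ⇒ inside.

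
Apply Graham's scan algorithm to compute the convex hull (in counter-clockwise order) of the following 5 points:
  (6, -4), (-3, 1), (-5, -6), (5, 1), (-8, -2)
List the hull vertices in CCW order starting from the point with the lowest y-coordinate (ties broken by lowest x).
Hull (CCW) = [(-5, -6), (6, -4), (5, 1), (-3, 1), (-8, -2)]

Graham scan procedure:
  1. Find the pivot p₀ = point with lowest y (tie → lowest x): (-5, -6).
  2. Sort the remaining points by polar angle around p₀.
  3. Walk through sorted points, maintaining a stack; pop the top while the last three entries make a non-left turn (cross product ≤ 0).
  4. Final stack is the convex hull in CCW order: (-5, -6), (6, -4), (5, 1), (-3, 1), (-8, -2).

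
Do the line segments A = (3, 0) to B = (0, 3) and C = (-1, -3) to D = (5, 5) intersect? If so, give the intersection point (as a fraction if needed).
Yes; intersection at (2, 1) (t = 1/3 on AB, s = 1/2 on CD)

Parametrize AB as A + t(B − A) = (3 + -3 t, 0 + 3 t) and CD as C + s(D − C) = (-1 + 6 s, -3 + 8 s). Solve the linear system for (t, s). Determinant = 42 ≠ 0, so a unique intersection of the containing lines exists. Solution: t = 1/3, s = 1/2 — both in [0, 1], so the segments cross. Intersection point: (2, 1).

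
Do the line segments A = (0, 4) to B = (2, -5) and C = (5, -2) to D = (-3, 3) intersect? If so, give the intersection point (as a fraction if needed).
Yes; intersection at (23/31, 41/62) (t = 23/62 on AB, s = 33/62 on CD)

Parametrize AB as A + t(B − A) = (0 + 2 t, 4 + -9 t) and CD as C + s(D − C) = (5 + -8 s, -2 + 5 s). Solve the linear system for (t, s). Determinant = 62 ≠ 0, so a unique intersection of the containing lines exists. Solution: t = 23/62, s = 33/62 — both in [0, 1], so the segments cross. Intersection point: (23/31, 41/62).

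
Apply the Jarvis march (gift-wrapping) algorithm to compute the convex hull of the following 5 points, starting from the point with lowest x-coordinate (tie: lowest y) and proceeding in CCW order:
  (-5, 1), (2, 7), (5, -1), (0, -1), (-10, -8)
Hull (CCW) = [(-10, -8), (5, -1), (2, 7), (-5, 1)]

Jarvis march: at each step, from the current hull vertex p, select the next vertex q as the point such that every other point lies strictly to the left of (or on) the directed line p → q. (Equivalently: for every other point r, the cross product (q − p) × (r − p) ≥ 0.)
Starting point (lowest x, tie lowest y): (-10, -8). Wrap until returning to start. Resulting hull: (-10, -8), (5, -1), (2, 7), (-5, 1).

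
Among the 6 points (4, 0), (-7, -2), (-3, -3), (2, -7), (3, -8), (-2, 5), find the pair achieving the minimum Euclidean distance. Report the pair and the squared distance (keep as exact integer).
Pair = ((2, -7), (3, -8)); squared distance = 2

Compute all C(6, 2) = 15 pairwise squared distances (x_i − x_j)² + (y_i − y_j)². The minimum is 2, attained by the pair ((2, -7), (3, -8)).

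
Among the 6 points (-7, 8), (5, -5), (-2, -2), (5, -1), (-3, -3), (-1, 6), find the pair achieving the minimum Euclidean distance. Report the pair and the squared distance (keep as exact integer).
Pair = ((-2, -2), (-3, -3)); squared distance = 2

Compute all C(6, 2) = 15 pairwise squared distances (x_i − x_j)² + (y_i − y_j)². The minimum is 2, attained by the pair ((-2, -2), (-3, -3)).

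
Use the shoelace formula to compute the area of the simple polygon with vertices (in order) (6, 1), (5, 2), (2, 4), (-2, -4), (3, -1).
Area = 23

Shoelace formula: Area = (1/2) |Σ_i (x_i · y_{i+1} − x_{i+1} · y_i)| (indices mod n). Compute each cross term:
  (6)(2) − (5)(1) = 7
  (5)(4) − (2)(2) = 16
  (2)(-4) − (-2)(4) = 0
  (-2)(-1) − (3)(-4) = 14
  (3)(1) − (6)(-1) = 9
Sum = 46, so (signed) Area = 46/2 = 23, |Area| = 23.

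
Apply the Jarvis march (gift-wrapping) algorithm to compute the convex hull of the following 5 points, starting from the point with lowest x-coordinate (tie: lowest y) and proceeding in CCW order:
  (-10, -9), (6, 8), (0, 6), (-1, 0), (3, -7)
Hull (CCW) = [(-10, -9), (3, -7), (6, 8), (0, 6)]

Jarvis march: at each step, from the current hull vertex p, select the next vertex q as the point such that every other point lies strictly to the left of (or on) the directed line p → q. (Equivalently: for every other point r, the cross product (q − p) × (r − p) ≥ 0.)
Starting point (lowest x, tie lowest y): (-10, -9). Wrap until returning to start. Resulting hull: (-10, -9), (3, -7), (6, 8), (0, 6).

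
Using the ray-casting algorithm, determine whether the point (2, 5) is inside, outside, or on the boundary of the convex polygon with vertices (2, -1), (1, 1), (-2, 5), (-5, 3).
The point (2, 5) lies strictly outside the polygon

Cast a horizontal ray to the right from the query point and count how many polygon edges it crosses (each edge strictly once or zero times, handled with the usual half-open convention). 
Parity of crossings → even ⇒ outside.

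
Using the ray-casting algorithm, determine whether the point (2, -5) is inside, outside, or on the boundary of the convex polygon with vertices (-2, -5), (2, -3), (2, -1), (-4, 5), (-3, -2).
The point (2, -5) lies strictly outside the polygon

Cast a horizontal ray to the right from the query point and count how many polygon edges it crosses (each edge strictly once or zero times, handled with the usual half-open convention). 
Parity of crossings → even ⇒ outside.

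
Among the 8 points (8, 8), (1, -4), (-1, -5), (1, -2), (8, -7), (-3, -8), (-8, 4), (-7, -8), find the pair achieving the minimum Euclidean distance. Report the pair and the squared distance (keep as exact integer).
Pair = ((1, -4), (1, -2)); squared distance = 4

Compute all C(8, 2) = 28 pairwise squared distances (x_i − x_j)² + (y_i − y_j)². The minimum is 4, attained by the pair ((1, -4), (1, -2)).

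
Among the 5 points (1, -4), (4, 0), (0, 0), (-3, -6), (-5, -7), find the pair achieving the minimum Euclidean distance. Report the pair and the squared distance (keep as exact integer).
Pair = ((-3, -6), (-5, -7)); squared distance = 5

Compute all C(5, 2) = 10 pairwise squared distances (x_i − x_j)² + (y_i − y_j)². The minimum is 5, attained by the pair ((-3, -6), (-5, -7)).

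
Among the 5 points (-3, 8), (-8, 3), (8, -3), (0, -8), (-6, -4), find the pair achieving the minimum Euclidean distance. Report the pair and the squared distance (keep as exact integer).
Pair = ((-3, 8), (-8, 3)); squared distance = 50

Compute all C(5, 2) = 10 pairwise squared distances (x_i − x_j)² + (y_i − y_j)². The minimum is 50, attained by the pair ((-3, 8), (-8, 3)).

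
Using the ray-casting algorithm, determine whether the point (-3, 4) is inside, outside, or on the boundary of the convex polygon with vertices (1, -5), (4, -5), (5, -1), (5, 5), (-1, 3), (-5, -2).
The point (-3, 4) lies strictly outside the polygon

Cast a horizontal ray to the right from the query point and count how many polygon edges it crosses (each edge strictly once or zero times, handled with the usual half-open convention). 
Parity of crossings → even ⇒ outside.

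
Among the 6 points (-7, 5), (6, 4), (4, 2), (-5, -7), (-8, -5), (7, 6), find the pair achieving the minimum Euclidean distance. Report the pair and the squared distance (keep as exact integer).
Pair = ((6, 4), (7, 6)); squared distance = 5

Compute all C(6, 2) = 15 pairwise squared distances (x_i − x_j)² + (y_i − y_j)². The minimum is 5, attained by the pair ((6, 4), (7, 6)).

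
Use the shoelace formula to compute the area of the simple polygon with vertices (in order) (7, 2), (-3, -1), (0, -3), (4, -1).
Area = 35/2

Shoelace formula: Area = (1/2) |Σ_i (x_i · y_{i+1} − x_{i+1} · y_i)| (indices mod n). Compute each cross term:
  (7)(-1) − (-3)(2) = -1
  (-3)(-3) − (0)(-1) = 9
  (0)(-1) − (4)(-3) = 12
  (4)(2) − (7)(-1) = 15
Sum = 35, so (signed) Area = 35/2 = 35/2, |Area| = 35/2.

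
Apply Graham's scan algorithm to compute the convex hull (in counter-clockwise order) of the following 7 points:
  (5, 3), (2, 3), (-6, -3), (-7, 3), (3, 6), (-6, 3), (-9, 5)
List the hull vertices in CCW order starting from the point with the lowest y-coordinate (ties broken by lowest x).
Hull (CCW) = [(-6, -3), (5, 3), (3, 6), (-9, 5)]

Graham scan procedure:
  1. Find the pivot p₀ = point with lowest y (tie → lowest x): (-6, -3).
  2. Sort the remaining points by polar angle around p₀.
  3. Walk through sorted points, maintaining a stack; pop the top while the last three entries make a non-left turn (cross product ≤ 0).
  4. Final stack is the convex hull in CCW order: (-6, -3), (5, 3), (3, 6), (-9, 5).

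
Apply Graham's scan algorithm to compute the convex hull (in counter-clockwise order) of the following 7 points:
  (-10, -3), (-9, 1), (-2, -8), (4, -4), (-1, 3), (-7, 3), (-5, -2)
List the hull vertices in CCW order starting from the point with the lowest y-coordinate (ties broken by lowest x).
Hull (CCW) = [(-2, -8), (4, -4), (-1, 3), (-7, 3), (-9, 1), (-10, -3)]

Graham scan procedure:
  1. Find the pivot p₀ = point with lowest y (tie → lowest x): (-2, -8).
  2. Sort the remaining points by polar angle around p₀.
  3. Walk through sorted points, maintaining a stack; pop the top while the last three entries make a non-left turn (cross product ≤ 0).
  4. Final stack is the convex hull in CCW order: (-2, -8), (4, -4), (-1, 3), (-7, 3), (-9, 1), (-10, -3).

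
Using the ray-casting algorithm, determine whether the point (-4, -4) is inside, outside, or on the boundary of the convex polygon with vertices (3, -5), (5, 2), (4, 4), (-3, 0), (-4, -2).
The point (-4, -4) lies strictly outside the polygon

Cast a horizontal ray to the right from the query point and count how many polygon edges it crosses (each edge strictly once or zero times, handled with the usual half-open convention). 
Parity of crossings → even ⇒ outside.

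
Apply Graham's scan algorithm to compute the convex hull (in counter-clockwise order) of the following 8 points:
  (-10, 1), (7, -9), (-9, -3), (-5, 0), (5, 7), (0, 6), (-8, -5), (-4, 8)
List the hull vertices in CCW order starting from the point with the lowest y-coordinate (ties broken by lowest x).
Hull (CCW) = [(7, -9), (5, 7), (-4, 8), (-10, 1), (-9, -3), (-8, -5)]

Graham scan procedure:
  1. Find the pivot p₀ = point with lowest y (tie → lowest x): (7, -9).
  2. Sort the remaining points by polar angle around p₀.
  3. Walk through sorted points, maintaining a stack; pop the top while the last three entries make a non-left turn (cross product ≤ 0).
  4. Final stack is the convex hull in CCW order: (7, -9), (5, 7), (-4, 8), (-10, 1), (-9, -3), (-8, -5).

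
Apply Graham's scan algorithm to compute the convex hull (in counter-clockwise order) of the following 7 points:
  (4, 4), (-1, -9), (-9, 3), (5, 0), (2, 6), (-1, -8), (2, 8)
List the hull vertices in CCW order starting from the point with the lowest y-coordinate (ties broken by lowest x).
Hull (CCW) = [(-1, -9), (5, 0), (4, 4), (2, 8), (-9, 3)]

Graham scan procedure:
  1. Find the pivot p₀ = point with lowest y (tie → lowest x): (-1, -9).
  2. Sort the remaining points by polar angle around p₀.
  3. Walk through sorted points, maintaining a stack; pop the top while the last three entries make a non-left turn (cross product ≤ 0).
  4. Final stack is the convex hull in CCW order: (-1, -9), (5, 0), (4, 4), (2, 8), (-9, 3).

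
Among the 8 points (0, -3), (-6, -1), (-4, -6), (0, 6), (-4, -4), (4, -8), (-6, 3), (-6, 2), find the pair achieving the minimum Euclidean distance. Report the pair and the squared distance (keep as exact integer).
Pair = ((-6, 3), (-6, 2)); squared distance = 1

Compute all C(8, 2) = 28 pairwise squared distances (x_i − x_j)² + (y_i − y_j)². The minimum is 1, attained by the pair ((-6, 3), (-6, 2)).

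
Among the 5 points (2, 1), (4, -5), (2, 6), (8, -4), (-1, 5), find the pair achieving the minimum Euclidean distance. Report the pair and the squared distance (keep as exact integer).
Pair = ((2, 6), (-1, 5)); squared distance = 10

Compute all C(5, 2) = 10 pairwise squared distances (x_i − x_j)² + (y_i − y_j)². The minimum is 10, attained by the pair ((2, 6), (-1, 5)).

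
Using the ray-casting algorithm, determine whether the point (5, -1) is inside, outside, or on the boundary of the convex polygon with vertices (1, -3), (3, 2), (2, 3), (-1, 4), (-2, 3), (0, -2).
The point (5, -1) lies strictly outside the polygon

Cast a horizontal ray to the right from the query point and count how many polygon edges it crosses (each edge strictly once or zero times, handled with the usual half-open convention). 
Parity of crossings → even ⇒ outside.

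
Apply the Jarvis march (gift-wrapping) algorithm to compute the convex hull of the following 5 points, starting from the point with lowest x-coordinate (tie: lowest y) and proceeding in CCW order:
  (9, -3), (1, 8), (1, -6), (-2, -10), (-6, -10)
Hull (CCW) = [(-6, -10), (-2, -10), (9, -3), (1, 8)]

Jarvis march: at each step, from the current hull vertex p, select the next vertex q as the point such that every other point lies strictly to the left of (or on) the directed line p → q. (Equivalently: for every other point r, the cross product (q − p) × (r − p) ≥ 0.)
Starting point (lowest x, tie lowest y): (-6, -10). Wrap until returning to start. Resulting hull: (-6, -10), (-2, -10), (9, -3), (1, 8).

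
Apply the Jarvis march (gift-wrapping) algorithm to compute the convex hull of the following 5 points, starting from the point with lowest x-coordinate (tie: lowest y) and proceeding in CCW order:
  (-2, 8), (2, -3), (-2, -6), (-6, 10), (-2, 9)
Hull (CCW) = [(-6, 10), (-2, -6), (2, -3), (-2, 9)]

Jarvis march: at each step, from the current hull vertex p, select the next vertex q as the point such that every other point lies strictly to the left of (or on) the directed line p → q. (Equivalently: for every other point r, the cross product (q − p) × (r − p) ≥ 0.)
Starting point (lowest x, tie lowest y): (-6, 10). Wrap until returning to start. Resulting hull: (-6, 10), (-2, -6), (2, -3), (-2, 9).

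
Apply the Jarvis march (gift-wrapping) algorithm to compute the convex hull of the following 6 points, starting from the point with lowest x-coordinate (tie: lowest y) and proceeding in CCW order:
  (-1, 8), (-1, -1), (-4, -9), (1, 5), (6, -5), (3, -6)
Hull (CCW) = [(-4, -9), (6, -5), (1, 5), (-1, 8)]

Jarvis march: at each step, from the current hull vertex p, select the next vertex q as the point such that every other point lies strictly to the left of (or on) the directed line p → q. (Equivalently: for every other point r, the cross product (q − p) × (r − p) ≥ 0.)
Starting point (lowest x, tie lowest y): (-4, -9). Wrap until returning to start. Resulting hull: (-4, -9), (6, -5), (1, 5), (-1, 8).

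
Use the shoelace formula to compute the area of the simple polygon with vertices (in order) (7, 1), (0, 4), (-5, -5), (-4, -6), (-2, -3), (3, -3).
Area = 97/2

Shoelace formula: Area = (1/2) |Σ_i (x_i · y_{i+1} − x_{i+1} · y_i)| (indices mod n). Compute each cross term:
  (7)(4) − (0)(1) = 28
  (0)(-5) − (-5)(4) = 20
  (-5)(-6) − (-4)(-5) = 10
  (-4)(-3) − (-2)(-6) = 0
  (-2)(-3) − (3)(-3) = 15
  (3)(1) − (7)(-3) = 24
Sum = 97, so (signed) Area = 97/2 = 97/2, |Area| = 97/2.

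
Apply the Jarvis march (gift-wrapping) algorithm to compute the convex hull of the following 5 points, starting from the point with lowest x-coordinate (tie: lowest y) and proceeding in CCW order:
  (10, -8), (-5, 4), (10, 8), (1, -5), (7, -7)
Hull (CCW) = [(-5, 4), (1, -5), (10, -8), (10, 8)]

Jarvis march: at each step, from the current hull vertex p, select the next vertex q as the point such that every other point lies strictly to the left of (or on) the directed line p → q. (Equivalently: for every other point r, the cross product (q − p) × (r − p) ≥ 0.)
Starting point (lowest x, tie lowest y): (-5, 4). Wrap until returning to start. Resulting hull: (-5, 4), (1, -5), (10, -8), (10, 8).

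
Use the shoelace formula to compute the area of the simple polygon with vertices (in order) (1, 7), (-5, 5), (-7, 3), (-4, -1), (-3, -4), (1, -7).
Area = 131/2

Shoelace formula: Area = (1/2) |Σ_i (x_i · y_{i+1} − x_{i+1} · y_i)| (indices mod n). Compute each cross term:
  (1)(5) − (-5)(7) = 40
  (-5)(3) − (-7)(5) = 20
  (-7)(-1) − (-4)(3) = 19
  (-4)(-4) − (-3)(-1) = 13
  (-3)(-7) − (1)(-4) = 25
  (1)(7) − (1)(-7) = 14
Sum = 131, so (signed) Area = 131/2 = 131/2, |Area| = 131/2.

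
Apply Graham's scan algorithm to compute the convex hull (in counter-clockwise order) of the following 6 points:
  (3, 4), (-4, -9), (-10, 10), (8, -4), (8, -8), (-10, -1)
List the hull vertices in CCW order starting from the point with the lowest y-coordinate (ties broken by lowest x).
Hull (CCW) = [(-4, -9), (8, -8), (8, -4), (3, 4), (-10, 10), (-10, -1)]

Graham scan procedure:
  1. Find the pivot p₀ = point with lowest y (tie → lowest x): (-4, -9).
  2. Sort the remaining points by polar angle around p₀.
  3. Walk through sorted points, maintaining a stack; pop the top while the last three entries make a non-left turn (cross product ≤ 0).
  4. Final stack is the convex hull in CCW order: (-4, -9), (8, -8), (8, -4), (3, 4), (-10, 10), (-10, -1).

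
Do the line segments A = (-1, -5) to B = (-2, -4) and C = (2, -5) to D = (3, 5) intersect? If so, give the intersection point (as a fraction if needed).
No (intersection of containing lines falls outside at least one segment)

Parametrize and solve: t = -30/11, s = -3/11. At least one of these is outside [0, 1], so the segments do not intersect.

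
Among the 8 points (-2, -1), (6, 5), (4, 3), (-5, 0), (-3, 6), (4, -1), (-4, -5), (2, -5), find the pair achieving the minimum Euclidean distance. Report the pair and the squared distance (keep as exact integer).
Pair = ((6, 5), (4, 3)); squared distance = 8

Compute all C(8, 2) = 28 pairwise squared distances (x_i − x_j)² + (y_i − y_j)². The minimum is 8, attained by the pair ((6, 5), (4, 3)).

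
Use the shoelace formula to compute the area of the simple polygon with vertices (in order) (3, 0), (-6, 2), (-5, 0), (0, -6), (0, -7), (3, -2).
Area = 73/2

Shoelace formula: Area = (1/2) |Σ_i (x_i · y_{i+1} − x_{i+1} · y_i)| (indices mod n). Compute each cross term:
  (3)(2) − (-6)(0) = 6
  (-6)(0) − (-5)(2) = 10
  (-5)(-6) − (0)(0) = 30
  (0)(-7) − (0)(-6) = 0
  (0)(-2) − (3)(-7) = 21
  (3)(0) − (3)(-2) = 6
Sum = 73, so (signed) Area = 73/2 = 73/2, |Area| = 73/2.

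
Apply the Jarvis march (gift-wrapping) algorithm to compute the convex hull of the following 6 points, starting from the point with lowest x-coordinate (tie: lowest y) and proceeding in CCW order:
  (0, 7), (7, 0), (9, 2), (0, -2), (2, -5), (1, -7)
Hull (CCW) = [(0, -2), (1, -7), (9, 2), (0, 7)]

Jarvis march: at each step, from the current hull vertex p, select the next vertex q as the point such that every other point lies strictly to the left of (or on) the directed line p → q. (Equivalently: for every other point r, the cross product (q − p) × (r − p) ≥ 0.)
Starting point (lowest x, tie lowest y): (0, -2). Wrap until returning to start. Resulting hull: (0, -2), (1, -7), (9, 2), (0, 7).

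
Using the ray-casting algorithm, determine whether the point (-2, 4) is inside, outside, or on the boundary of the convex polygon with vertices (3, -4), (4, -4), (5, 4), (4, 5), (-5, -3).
The point (-2, 4) lies strictly outside the polygon

Cast a horizontal ray to the right from the query point and count how many polygon edges it crosses (each edge strictly once or zero times, handled with the usual half-open convention). 
Parity of crossings → even ⇒ outside.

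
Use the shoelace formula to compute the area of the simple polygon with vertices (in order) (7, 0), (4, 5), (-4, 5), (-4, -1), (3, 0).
Area = 51

Shoelace formula: Area = (1/2) |Σ_i (x_i · y_{i+1} − x_{i+1} · y_i)| (indices mod n). Compute each cross term:
  (7)(5) − (4)(0) = 35
  (4)(5) − (-4)(5) = 40
  (-4)(-1) − (-4)(5) = 24
  (-4)(0) − (3)(-1) = 3
  (3)(0) − (7)(0) = 0
Sum = 102, so (signed) Area = 102/2 = 51, |Area| = 51.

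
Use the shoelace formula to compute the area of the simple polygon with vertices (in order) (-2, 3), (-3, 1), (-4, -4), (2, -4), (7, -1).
Area = 46

Shoelace formula: Area = (1/2) |Σ_i (x_i · y_{i+1} − x_{i+1} · y_i)| (indices mod n). Compute each cross term:
  (-2)(1) − (-3)(3) = 7
  (-3)(-4) − (-4)(1) = 16
  (-4)(-4) − (2)(-4) = 24
  (2)(-1) − (7)(-4) = 26
  (7)(3) − (-2)(-1) = 19
Sum = 92, so (signed) Area = 92/2 = 46, |Area| = 46.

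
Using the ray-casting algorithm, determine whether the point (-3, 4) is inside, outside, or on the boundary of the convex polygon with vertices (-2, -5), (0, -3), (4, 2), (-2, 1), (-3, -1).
The point (-3, 4) lies strictly outside the polygon

Cast a horizontal ray to the right from the query point and count how many polygon edges it crosses (each edge strictly once or zero times, handled with the usual half-open convention). 
Parity of crossings → even ⇒ outside.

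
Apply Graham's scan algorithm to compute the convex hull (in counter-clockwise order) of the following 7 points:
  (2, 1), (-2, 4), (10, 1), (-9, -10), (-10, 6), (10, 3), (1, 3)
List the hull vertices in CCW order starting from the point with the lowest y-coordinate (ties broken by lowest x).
Hull (CCW) = [(-9, -10), (10, 1), (10, 3), (-10, 6)]

Graham scan procedure:
  1. Find the pivot p₀ = point with lowest y (tie → lowest x): (-9, -10).
  2. Sort the remaining points by polar angle around p₀.
  3. Walk through sorted points, maintaining a stack; pop the top while the last three entries make a non-left turn (cross product ≤ 0).
  4. Final stack is the convex hull in CCW order: (-9, -10), (10, 1), (10, 3), (-10, 6).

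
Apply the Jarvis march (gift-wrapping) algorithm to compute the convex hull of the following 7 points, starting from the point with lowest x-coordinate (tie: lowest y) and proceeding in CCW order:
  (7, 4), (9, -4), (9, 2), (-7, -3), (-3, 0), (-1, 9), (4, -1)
Hull (CCW) = [(-7, -3), (9, -4), (9, 2), (7, 4), (-1, 9)]

Jarvis march: at each step, from the current hull vertex p, select the next vertex q as the point such that every other point lies strictly to the left of (or on) the directed line p → q. (Equivalently: for every other point r, the cross product (q − p) × (r − p) ≥ 0.)
Starting point (lowest x, tie lowest y): (-7, -3). Wrap until returning to start. Resulting hull: (-7, -3), (9, -4), (9, 2), (7, 4), (-1, 9).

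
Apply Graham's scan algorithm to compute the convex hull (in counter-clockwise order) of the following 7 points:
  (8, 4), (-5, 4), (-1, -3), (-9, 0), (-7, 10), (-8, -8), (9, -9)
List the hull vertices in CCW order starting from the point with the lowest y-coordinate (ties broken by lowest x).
Hull (CCW) = [(9, -9), (8, 4), (-7, 10), (-9, 0), (-8, -8)]

Graham scan procedure:
  1. Find the pivot p₀ = point with lowest y (tie → lowest x): (9, -9).
  2. Sort the remaining points by polar angle around p₀.
  3. Walk through sorted points, maintaining a stack; pop the top while the last three entries make a non-left turn (cross product ≤ 0).
  4. Final stack is the convex hull in CCW order: (9, -9), (8, 4), (-7, 10), (-9, 0), (-8, -8).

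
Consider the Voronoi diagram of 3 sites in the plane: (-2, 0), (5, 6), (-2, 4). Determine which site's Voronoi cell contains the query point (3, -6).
Nearest site = (-2, 0)

The Voronoi cell of site s contains exactly those query points closer to s than to any other site. Compute squared distances from q = (3, -6) to each site:
  (-2 − 3)² + (0 − -6)² = 61
  (-2 − 3)² + (4 − -6)² = 125
  (5 − 3)² + (6 − -6)² = 148
Minimum is attained by (-2, 0), so q lies in its Voronoi cell.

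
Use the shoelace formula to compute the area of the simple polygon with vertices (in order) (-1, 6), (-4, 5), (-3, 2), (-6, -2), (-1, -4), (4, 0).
Area = 53

Shoelace formula: Area = (1/2) |Σ_i (x_i · y_{i+1} − x_{i+1} · y_i)| (indices mod n). Compute each cross term:
  (-1)(5) − (-4)(6) = 19
  (-4)(2) − (-3)(5) = 7
  (-3)(-2) − (-6)(2) = 18
  (-6)(-4) − (-1)(-2) = 22
  (-1)(0) − (4)(-4) = 16
  (4)(6) − (-1)(0) = 24
Sum = 106, so (signed) Area = 106/2 = 53, |Area| = 53.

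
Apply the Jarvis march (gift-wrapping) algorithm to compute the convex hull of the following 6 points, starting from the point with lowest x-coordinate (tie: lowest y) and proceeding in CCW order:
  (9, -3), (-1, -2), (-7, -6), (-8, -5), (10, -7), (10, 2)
Hull (CCW) = [(-8, -5), (-7, -6), (10, -7), (10, 2), (-1, -2)]

Jarvis march: at each step, from the current hull vertex p, select the next vertex q as the point such that every other point lies strictly to the left of (or on) the directed line p → q. (Equivalently: for every other point r, the cross product (q − p) × (r − p) ≥ 0.)
Starting point (lowest x, tie lowest y): (-8, -5). Wrap until returning to start. Resulting hull: (-8, -5), (-7, -6), (10, -7), (10, 2), (-1, -2).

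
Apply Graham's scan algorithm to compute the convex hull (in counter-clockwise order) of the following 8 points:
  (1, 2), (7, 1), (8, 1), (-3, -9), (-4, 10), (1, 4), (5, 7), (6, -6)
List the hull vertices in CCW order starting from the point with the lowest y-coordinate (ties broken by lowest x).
Hull (CCW) = [(-3, -9), (6, -6), (8, 1), (5, 7), (-4, 10)]

Graham scan procedure:
  1. Find the pivot p₀ = point with lowest y (tie → lowest x): (-3, -9).
  2. Sort the remaining points by polar angle around p₀.
  3. Walk through sorted points, maintaining a stack; pop the top while the last three entries make a non-left turn (cross product ≤ 0).
  4. Final stack is the convex hull in CCW order: (-3, -9), (6, -6), (8, 1), (5, 7), (-4, 10).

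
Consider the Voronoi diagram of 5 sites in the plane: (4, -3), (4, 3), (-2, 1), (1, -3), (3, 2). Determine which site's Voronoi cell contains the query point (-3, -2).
Nearest site = (-2, 1)

The Voronoi cell of site s contains exactly those query points closer to s than to any other site. Compute squared distances from q = (-3, -2) to each site:
  (-2 − -3)² + (1 − -2)² = 10
  (1 − -3)² + (-3 − -2)² = 17
  (4 − -3)² + (-3 − -2)² = 50
  (3 − -3)² + (2 − -2)² = 52
  (4 − -3)² + (3 − -2)² = 74
Minimum is attained by (-2, 1), so q lies in its Voronoi cell.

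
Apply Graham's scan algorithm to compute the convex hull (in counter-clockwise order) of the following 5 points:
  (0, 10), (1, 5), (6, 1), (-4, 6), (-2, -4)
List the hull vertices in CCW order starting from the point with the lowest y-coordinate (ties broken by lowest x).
Hull (CCW) = [(-2, -4), (6, 1), (0, 10), (-4, 6)]

Graham scan procedure:
  1. Find the pivot p₀ = point with lowest y (tie → lowest x): (-2, -4).
  2. Sort the remaining points by polar angle around p₀.
  3. Walk through sorted points, maintaining a stack; pop the top while the last three entries make a non-left turn (cross product ≤ 0).
  4. Final stack is the convex hull in CCW order: (-2, -4), (6, 1), (0, 10), (-4, 6).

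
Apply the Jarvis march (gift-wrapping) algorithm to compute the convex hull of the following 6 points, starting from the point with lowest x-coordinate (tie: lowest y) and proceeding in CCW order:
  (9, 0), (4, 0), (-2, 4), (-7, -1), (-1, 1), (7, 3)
Hull (CCW) = [(-7, -1), (9, 0), (7, 3), (-2, 4)]

Jarvis march: at each step, from the current hull vertex p, select the next vertex q as the point such that every other point lies strictly to the left of (or on) the directed line p → q. (Equivalently: for every other point r, the cross product (q − p) × (r − p) ≥ 0.)
Starting point (lowest x, tie lowest y): (-7, -1). Wrap until returning to start. Resulting hull: (-7, -1), (9, 0), (7, 3), (-2, 4).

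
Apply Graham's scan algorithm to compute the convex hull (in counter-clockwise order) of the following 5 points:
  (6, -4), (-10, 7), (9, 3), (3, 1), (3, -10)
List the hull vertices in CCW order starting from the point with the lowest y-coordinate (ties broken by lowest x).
Hull (CCW) = [(3, -10), (6, -4), (9, 3), (-10, 7)]

Graham scan procedure:
  1. Find the pivot p₀ = point with lowest y (tie → lowest x): (3, -10).
  2. Sort the remaining points by polar angle around p₀.
  3. Walk through sorted points, maintaining a stack; pop the top while the last three entries make a non-left turn (cross product ≤ 0).
  4. Final stack is the convex hull in CCW order: (3, -10), (6, -4), (9, 3), (-10, 7).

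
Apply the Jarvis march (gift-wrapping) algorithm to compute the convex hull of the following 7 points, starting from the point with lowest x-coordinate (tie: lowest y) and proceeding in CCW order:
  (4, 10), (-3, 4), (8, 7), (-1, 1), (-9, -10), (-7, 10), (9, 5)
Hull (CCW) = [(-9, -10), (9, 5), (8, 7), (4, 10), (-7, 10)]

Jarvis march: at each step, from the current hull vertex p, select the next vertex q as the point such that every other point lies strictly to the left of (or on) the directed line p → q. (Equivalently: for every other point r, the cross product (q − p) × (r − p) ≥ 0.)
Starting point (lowest x, tie lowest y): (-9, -10). Wrap until returning to start. Resulting hull: (-9, -10), (9, 5), (8, 7), (4, 10), (-7, 10).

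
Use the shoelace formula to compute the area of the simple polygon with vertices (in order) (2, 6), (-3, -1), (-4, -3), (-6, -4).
Area = 9/2

Shoelace formula: Area = (1/2) |Σ_i (x_i · y_{i+1} − x_{i+1} · y_i)| (indices mod n). Compute each cross term:
  (2)(-1) − (-3)(6) = 16
  (-3)(-3) − (-4)(-1) = 5
  (-4)(-4) − (-6)(-3) = -2
  (-6)(6) − (2)(-4) = -28
Sum = -9, so (signed) Area = -9/2 = -9/2, |Area| = 9/2.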